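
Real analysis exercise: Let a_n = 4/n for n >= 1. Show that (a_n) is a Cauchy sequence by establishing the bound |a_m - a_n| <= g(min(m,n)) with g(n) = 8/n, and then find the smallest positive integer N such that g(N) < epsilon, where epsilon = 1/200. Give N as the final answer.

For any m, n >= 1, by the triangle inequality:
|a_m - a_n| = |4/m - 4/n| <= 4*1/m + 4*1/n <= 8/min(m,n).
So g(n) = 8/n bounds the Cauchy difference. Since g(n) -> 0, (a_n) is Cauchy.
Now solve g(N) < 1/200: 8/N < 1/200 <=> N > 8 / (1/200) = 1600.
The smallest integer strictly greater than 1600 is N = 1601.
Check: g(1601) = 8/1601 = 8/1601 < 1/200; g(1600) = 1/200 >= 1/200. So N = 1601.

1601


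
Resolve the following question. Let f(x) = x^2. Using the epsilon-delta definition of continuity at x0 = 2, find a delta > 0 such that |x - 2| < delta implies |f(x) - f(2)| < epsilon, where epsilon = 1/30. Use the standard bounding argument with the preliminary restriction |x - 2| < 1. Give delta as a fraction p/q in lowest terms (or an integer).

Factor: |x^2 - (2)^2| = |x - 2| * |x + 2|.
Impose |x - 2| < 1 first. Then |x + 2| = |(x - 2) + 2*(2)| <= |x - 2| + 2*|2| < 1 + 4 = 5.
So |x^2 - (2)^2| < delta * 5.
We need delta * 5 <= 1/30, i.e. delta <= 1/30/5 = 1/150.
Since 1/150 < 1, this is tighter than 1; take delta = 1/150.
So delta = 1/150 works.

1/150


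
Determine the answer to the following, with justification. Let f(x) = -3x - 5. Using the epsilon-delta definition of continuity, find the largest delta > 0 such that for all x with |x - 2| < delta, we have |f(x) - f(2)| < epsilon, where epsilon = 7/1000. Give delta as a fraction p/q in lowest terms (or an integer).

We compute f(2) = -3*(2) - 5 = -11.
|f(x) - f(2)| = |-3x - 5 - (-11)| = |-3(x - 2)| = 3|x - 2|.
We need 3|x - 2| < 7/1000, i.e. |x - 2| < 7/1000 / 3 = 7/3000.
So any delta <= 7/3000 works. Conversely, if delta > 7/3000, then x = 2 + 7/3000 satisfies |x - 2| = 7/3000 < delta but |f(x) - f(2)| = 3 * 7/3000 = 7/1000, which is not < 7/1000; so no larger delta works.
Hence the largest such delta is 7/3000.

7/3000


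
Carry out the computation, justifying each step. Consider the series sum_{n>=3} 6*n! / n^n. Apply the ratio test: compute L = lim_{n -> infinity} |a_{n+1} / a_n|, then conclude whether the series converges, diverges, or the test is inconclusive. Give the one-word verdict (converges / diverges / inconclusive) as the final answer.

Let a_n denote the general term. Form the ratio a_{n+1}/a_n and simplify:
a_{n+1}/a_n = (n/(n + 1))^n
Take the limit as n -> infinity: L = exp(-1).
Since L = exp(-1) < 1, the ratio test implies the series converges.

converges


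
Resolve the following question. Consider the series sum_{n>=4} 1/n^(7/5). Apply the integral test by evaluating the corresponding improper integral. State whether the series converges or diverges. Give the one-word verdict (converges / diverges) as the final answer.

Let f(x) = x^(-7/5). Then f is positive, continuous, and decreasing on [4, infinity), so the integral test applies.
Compute the improper integral int_{4}^infinity f(x) dx:
  antiderivative F(x) = -5/(2*x^(2/5)).
  As x -> infinity, F(x) -> 0 (since p = 7/5 > 1).
  So int = F(infinity) - F(4) = 0 - (-5*2^(1/5)/4) = 5*2^(1/5)/4.
  Finite, so by the integral test, the series converges.

converges


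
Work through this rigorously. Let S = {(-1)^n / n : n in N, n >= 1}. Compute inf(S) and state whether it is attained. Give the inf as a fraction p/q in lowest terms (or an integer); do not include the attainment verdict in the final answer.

Analysis:
- Values: -1, 1/2, -1/3, 1/4, -1/5, ...
- Positive terms (even n): 1/(2+0), 1/(4+0), ... decreasing -> max = 1/2 (n=2).
- Negative terms (odd n): -1/(1+0), -1/(3+0), ... increasing -> min = -1 (n=1).
- So sup = 1/2 (attained at n=2); inf = -1 (attained at n=1).
Conclusion: inf(S) = -1, attained in S.

-1


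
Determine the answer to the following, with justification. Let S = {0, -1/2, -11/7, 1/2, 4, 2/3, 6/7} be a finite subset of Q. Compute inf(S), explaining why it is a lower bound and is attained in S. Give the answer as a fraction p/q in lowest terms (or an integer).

S is finite, so inf(S) = min(S).
Sorted increasing:
-11/7, -1/2, 0, 1/2, 2/3, 6/7, 4
The extremum is -11/7.
For every x in S, x >= -11/7. And -11/7 is in S, so it is attained.
Therefore inf(S) = -11/7.

-11/7


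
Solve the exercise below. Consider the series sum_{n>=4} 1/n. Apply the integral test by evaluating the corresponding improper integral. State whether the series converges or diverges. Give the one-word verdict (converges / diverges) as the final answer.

Let f(x) = 1/x. Then f is positive, continuous, and decreasing on [4, infinity), so the integral test applies.
Compute the improper integral int_{4}^infinity f(x) dx:
  antiderivative F(x) = log(x).
  As x -> infinity, log(x) -> infinity.
  So int = infinity - log(4) = infinity. By the integral test, the series diverges.

diverges


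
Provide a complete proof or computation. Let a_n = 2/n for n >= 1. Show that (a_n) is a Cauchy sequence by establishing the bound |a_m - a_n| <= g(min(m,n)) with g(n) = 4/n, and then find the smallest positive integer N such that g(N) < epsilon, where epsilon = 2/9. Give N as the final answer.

For any m, n >= 1, by the triangle inequality:
|a_m - a_n| = |2/m - 2/n| <= 2*1/m + 2*1/n <= 4/min(m,n).
So g(n) = 4/n bounds the Cauchy difference. Since g(n) -> 0, (a_n) is Cauchy.
Now solve g(N) < 2/9: 4/N < 2/9 <=> N > 4 / (2/9) = 18.
The smallest integer strictly greater than 18 is N = 19.
Check: g(19) = 4/19 = 4/19 < 2/9; g(18) = 2/9 >= 2/9. So N = 19.

19


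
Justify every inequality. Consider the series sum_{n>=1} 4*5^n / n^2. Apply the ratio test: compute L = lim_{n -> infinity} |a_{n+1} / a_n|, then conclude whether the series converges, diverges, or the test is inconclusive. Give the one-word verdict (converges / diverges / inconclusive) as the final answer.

Let a_n denote the general term. Form the ratio a_{n+1}/a_n and simplify:
a_{n+1}/a_n = 5*n^2/(n + 1)^2
Take the limit as n -> infinity: L = 5.
Since L = 5 > 1 (or L = infinity), the ratio test implies the series diverges.

diverges


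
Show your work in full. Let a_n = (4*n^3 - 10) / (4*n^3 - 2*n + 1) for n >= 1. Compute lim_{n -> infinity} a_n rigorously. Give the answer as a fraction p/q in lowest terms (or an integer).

Divide numerator and denominator by n^3, the highest power:
numerator / n^3 = 4 - 10/n^3
denominator / n^3 = 4 - 2/n^2 + n^(-3)
As n -> infinity, all terms of the form c/n^k (k >= 1) tend to 0.
So numerator / n^3 -> 4 and denominator / n^3 -> 4.
Therefore lim a_n = 1.

1


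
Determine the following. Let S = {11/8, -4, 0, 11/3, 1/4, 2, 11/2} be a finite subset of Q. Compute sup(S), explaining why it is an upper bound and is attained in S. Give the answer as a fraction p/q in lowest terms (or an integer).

S is finite, so sup(S) = max(S).
Sorted decreasing:
11/2, 11/3, 2, 11/8, 1/4, 0, -4
The extremum is 11/2.
For every x in S, x <= 11/2. And 11/2 is in S, so it is attained.
Therefore sup(S) = 11/2.

11/2


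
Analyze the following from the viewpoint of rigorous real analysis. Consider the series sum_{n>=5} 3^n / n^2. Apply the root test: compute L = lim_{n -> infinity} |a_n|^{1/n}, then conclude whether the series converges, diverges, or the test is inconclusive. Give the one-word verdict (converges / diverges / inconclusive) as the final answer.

Let a_n denote the general term. Form |a_n|^(1/n) and simplify:
|a_n|^(1/n) = 3/n^(2/n)
Take the limit as n -> infinity: L = 3.
Since L = 3 > 1, the root test implies divergence.

diverges


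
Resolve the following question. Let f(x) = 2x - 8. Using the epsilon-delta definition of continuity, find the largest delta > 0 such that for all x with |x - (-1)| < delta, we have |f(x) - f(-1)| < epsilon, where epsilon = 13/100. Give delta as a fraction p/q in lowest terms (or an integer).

We compute f(-1) = 2*(-1) - 8 = -10.
|f(x) - f(-1)| = |2x - 8 - (-10)| = |2(x - (-1))| = 2|x - (-1)|.
We need 2|x - (-1)| < 13/100, i.e. |x - (-1)| < 13/100 / 2 = 13/200.
So any delta <= 13/200 works. Conversely, if delta > 13/200, then x = -1 + 13/200 satisfies |x - (-1)| = 13/200 < delta but |f(x) - f(-1)| = 2 * 13/200 = 13/100, which is not < 13/100; so no larger delta works.
Hence the largest such delta is 13/200.

13/200


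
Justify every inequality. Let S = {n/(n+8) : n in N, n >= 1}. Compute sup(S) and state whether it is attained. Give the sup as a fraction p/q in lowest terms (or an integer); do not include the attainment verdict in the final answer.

Analysis:
- Values: 1/9, 1/5, 3/11, 1/3, ... strictly increasing.
- Minimum is 1/9 (n=1); inf = 1/9 (attained).
- n/(n+8) = 1 - 8/(n+8) -> 1 from below as n -> infinity, and never equals 1.
- So sup = 1 (not attained).
Conclusion: sup(S) = 1, not attained in S.

1


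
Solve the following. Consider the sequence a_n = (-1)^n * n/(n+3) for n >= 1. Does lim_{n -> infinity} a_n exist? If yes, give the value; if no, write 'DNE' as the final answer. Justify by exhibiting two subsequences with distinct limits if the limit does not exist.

Examine the behaviour of a_n along subsequences.
a_{2k} = 2k/(2k+3) -> 1. a_{2k+1} = -(2k+1)/(2k+4) -> -1.
Since these two subsequential limits are 1 and -1, distinct, the full sequence cannot converge (a convergent sequence has all subsequences tending to the same limit). So lim a_n does not exist.

DNE


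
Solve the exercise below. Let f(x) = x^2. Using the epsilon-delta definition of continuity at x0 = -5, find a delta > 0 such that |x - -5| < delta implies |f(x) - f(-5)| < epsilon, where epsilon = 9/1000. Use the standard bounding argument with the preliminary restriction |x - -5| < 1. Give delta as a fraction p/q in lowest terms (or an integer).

Factor: |x^2 - (-5)^2| = |x - -5| * |x + -5|.
Impose |x - -5| < 1 first. Then |x + -5| = |(x - -5) + 2*(-5)| <= |x - -5| + 2*|-5| < 1 + 10 = 11.
So |x^2 - (-5)^2| < delta * 11.
We need delta * 11 <= 9/1000, i.e. delta <= 9/1000/11 = 9/11000.
Since 9/11000 < 1, this is tighter than 1; take delta = 9/11000.
So delta = 9/11000 works.

9/11000


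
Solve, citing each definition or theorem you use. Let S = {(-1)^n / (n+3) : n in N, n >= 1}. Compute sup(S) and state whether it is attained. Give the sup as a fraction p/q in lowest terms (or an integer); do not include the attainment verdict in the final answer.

Analysis:
- Values: -1/4, 1/5, -1/6, 1/7, -1/8, ...
- Positive terms (even n): 1/(2+3), 1/(4+3), ... decreasing -> max = 1/5 (n=2).
- Negative terms (odd n): -1/(1+3), -1/(3+3), ... increasing -> min = -1/4 (n=1).
- So sup = 1/5 (attained at n=2); inf = -1/4 (attained at n=1).
Conclusion: sup(S) = 1/5, attained in S.

1/5


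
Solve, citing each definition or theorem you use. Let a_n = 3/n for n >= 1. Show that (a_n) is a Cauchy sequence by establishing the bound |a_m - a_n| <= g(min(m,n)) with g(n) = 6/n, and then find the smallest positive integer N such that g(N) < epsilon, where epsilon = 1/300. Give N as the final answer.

For any m, n >= 1, by the triangle inequality:
|a_m - a_n| = |3/m - 3/n| <= 3*1/m + 3*1/n <= 6/min(m,n).
So g(n) = 6/n bounds the Cauchy difference. Since g(n) -> 0, (a_n) is Cauchy.
Now solve g(N) < 1/300: 6/N < 1/300 <=> N > 6 / (1/300) = 1800.
The smallest integer strictly greater than 1800 is N = 1801.
Check: g(1801) = 6/1801 = 6/1801 < 1/300; g(1800) = 1/300 >= 1/300. So N = 1801.

1801


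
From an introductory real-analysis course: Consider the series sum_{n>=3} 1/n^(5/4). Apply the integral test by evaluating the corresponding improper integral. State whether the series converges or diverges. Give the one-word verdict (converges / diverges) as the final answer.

Let f(x) = x^(-5/4). Then f is positive, continuous, and decreasing on [3, infinity), so the integral test applies.
Compute the improper integral int_{3}^infinity f(x) dx:
  antiderivative F(x) = -4/x^(1/4).
  As x -> infinity, F(x) -> 0 (since p = 5/4 > 1).
  So int = F(infinity) - F(3) = 0 - (-4*3^(3/4)/3) = 4*3^(3/4)/3.
  Finite, so by the integral test, the series converges.

converges


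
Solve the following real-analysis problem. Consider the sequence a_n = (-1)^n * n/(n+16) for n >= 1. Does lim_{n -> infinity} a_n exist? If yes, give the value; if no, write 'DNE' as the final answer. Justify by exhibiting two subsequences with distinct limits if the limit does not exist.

Examine the behaviour of a_n along subsequences.
a_{2k} = 2k/(2k+16) -> 1. a_{2k+1} = -(2k+1)/(2k+17) -> -1.
Since these two subsequential limits are 1 and -1, distinct, the full sequence cannot converge (a convergent sequence has all subsequences tending to the same limit). So lim a_n does not exist.

DNE


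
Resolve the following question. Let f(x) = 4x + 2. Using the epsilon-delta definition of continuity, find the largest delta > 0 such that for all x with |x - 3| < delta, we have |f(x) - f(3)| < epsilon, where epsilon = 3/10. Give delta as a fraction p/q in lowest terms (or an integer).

We compute f(3) = 4*(3) + 2 = 14.
|f(x) - f(3)| = |4x + 2 - (14)| = |4(x - 3)| = 4|x - 3|.
We need 4|x - 3| < 3/10, i.e. |x - 3| < 3/10 / 4 = 3/40.
So any delta <= 3/40 works. Conversely, if delta > 3/40, then x = 3 + 3/40 satisfies |x - 3| = 3/40 < delta but |f(x) - f(3)| = 4 * 3/40 = 3/10, which is not < 3/10; so no larger delta works.
Hence the largest such delta is 3/40.

3/40


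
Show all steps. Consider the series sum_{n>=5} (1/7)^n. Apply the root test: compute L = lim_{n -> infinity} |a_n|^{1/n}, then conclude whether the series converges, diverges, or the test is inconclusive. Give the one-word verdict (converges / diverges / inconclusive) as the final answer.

Let a_n denote the general term. Form |a_n|^(1/n) and simplify:
|a_n|^(1/n) = 1/7
Take the limit as n -> infinity: L = 1/7.
Since L = 1/7 < 1, the root test implies convergence.

converges


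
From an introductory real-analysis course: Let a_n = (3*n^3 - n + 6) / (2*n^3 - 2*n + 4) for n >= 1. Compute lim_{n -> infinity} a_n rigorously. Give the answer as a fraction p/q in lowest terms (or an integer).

Divide numerator and denominator by n^3, the highest power:
numerator / n^3 = 3 - 1/n^2 + 6/n^3
denominator / n^3 = 2 - 2/n^2 + 4/n^3
As n -> infinity, all terms of the form c/n^k (k >= 1) tend to 0.
So numerator / n^3 -> 3 and denominator / n^3 -> 2.
Therefore lim a_n = 3/2.

3/2


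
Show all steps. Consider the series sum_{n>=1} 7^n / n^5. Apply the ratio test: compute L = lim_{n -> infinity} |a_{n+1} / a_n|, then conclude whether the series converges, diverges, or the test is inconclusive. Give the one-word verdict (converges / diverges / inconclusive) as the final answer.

Let a_n denote the general term. Form the ratio a_{n+1}/a_n and simplify:
a_{n+1}/a_n = 7*n^5/(n + 1)^5
Take the limit as n -> infinity: L = 7.
Since L = 7 > 1 (or L = infinity), the ratio test implies the series diverges.

diverges


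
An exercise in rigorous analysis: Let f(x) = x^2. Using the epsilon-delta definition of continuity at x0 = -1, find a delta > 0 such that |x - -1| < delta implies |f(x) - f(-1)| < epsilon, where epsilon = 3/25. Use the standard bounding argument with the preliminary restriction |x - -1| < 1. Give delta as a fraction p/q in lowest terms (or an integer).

Factor: |x^2 - (-1)^2| = |x - -1| * |x + -1|.
Impose |x - -1| < 1 first. Then |x + -1| = |(x - -1) + 2*(-1)| <= |x - -1| + 2*|-1| < 1 + 2 = 3.
So |x^2 - (-1)^2| < delta * 3.
We need delta * 3 <= 3/25, i.e. delta <= 3/25/3 = 1/25.
Since 1/25 < 1, this is tighter than 1; take delta = 1/25.
So delta = 1/25 works.

1/25


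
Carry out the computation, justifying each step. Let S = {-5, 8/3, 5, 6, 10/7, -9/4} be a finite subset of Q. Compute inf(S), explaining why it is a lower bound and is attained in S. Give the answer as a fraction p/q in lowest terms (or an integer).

S is finite, so inf(S) = min(S).
Sorted increasing:
-5, -9/4, 10/7, 8/3, 5, 6
The extremum is -5.
For every x in S, x >= -5. And -5 is in S, so it is attained.
Therefore inf(S) = -5.

-5


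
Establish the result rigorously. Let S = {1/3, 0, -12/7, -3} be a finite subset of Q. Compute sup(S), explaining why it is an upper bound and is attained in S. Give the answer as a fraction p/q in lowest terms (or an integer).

S is finite, so sup(S) = max(S).
Sorted decreasing:
1/3, 0, -12/7, -3
The extremum is 1/3.
For every x in S, x <= 1/3. And 1/3 is in S, so it is attained.
Therefore sup(S) = 1/3.

1/3


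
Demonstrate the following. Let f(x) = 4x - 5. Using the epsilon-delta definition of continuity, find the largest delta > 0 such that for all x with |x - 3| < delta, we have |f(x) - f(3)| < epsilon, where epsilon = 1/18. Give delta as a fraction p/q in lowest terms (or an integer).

We compute f(3) = 4*(3) - 5 = 7.
|f(x) - f(3)| = |4x - 5 - (7)| = |4(x - 3)| = 4|x - 3|.
We need 4|x - 3| < 1/18, i.e. |x - 3| < 1/18 / 4 = 1/72.
So any delta <= 1/72 works. Conversely, if delta > 1/72, then x = 3 + 1/72 satisfies |x - 3| = 1/72 < delta but |f(x) - f(3)| = 4 * 1/72 = 1/18, which is not < 1/18; so no larger delta works.
Hence the largest such delta is 1/72.

1/72


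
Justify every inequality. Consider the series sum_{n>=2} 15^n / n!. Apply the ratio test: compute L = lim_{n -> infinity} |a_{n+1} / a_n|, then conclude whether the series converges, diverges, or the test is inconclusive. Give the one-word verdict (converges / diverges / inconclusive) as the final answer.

Let a_n denote the general term. Form the ratio a_{n+1}/a_n and simplify:
a_{n+1}/a_n = 15/(n + 1)
Take the limit as n -> infinity: L = 0.
Since L = 0 < 1, the ratio test implies the series converges.

converges


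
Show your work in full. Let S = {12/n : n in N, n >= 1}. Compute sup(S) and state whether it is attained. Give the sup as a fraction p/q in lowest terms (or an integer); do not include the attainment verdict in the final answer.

Analysis:
- Values: 12, 6, 4, 3, ... strictly decreasing.
- The maximum is 12 (n=1); sup = 12 (attained).
- The set is bounded below by 0; 12/n -> 0 so 0 is the greatest lower bound.
- 0 is not in the set, so inf = 0 is not attained.
Conclusion: sup(S) = 12, attained in S.

12


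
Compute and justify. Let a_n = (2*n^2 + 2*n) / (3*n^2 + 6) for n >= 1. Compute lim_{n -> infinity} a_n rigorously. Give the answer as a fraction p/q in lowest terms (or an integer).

Divide numerator and denominator by n^2, the highest power:
numerator / n^2 = 2 + 2/n
denominator / n^2 = 3 + 6/n^2
As n -> infinity, all terms of the form c/n^k (k >= 1) tend to 0.
So numerator / n^2 -> 2 and denominator / n^2 -> 3.
Therefore lim a_n = 2/3.

2/3


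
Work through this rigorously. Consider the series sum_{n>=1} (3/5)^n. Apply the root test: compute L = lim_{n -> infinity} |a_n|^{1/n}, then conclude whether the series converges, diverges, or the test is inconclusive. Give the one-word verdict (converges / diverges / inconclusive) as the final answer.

Let a_n denote the general term. Form |a_n|^(1/n) and simplify:
|a_n|^(1/n) = 3/5
Take the limit as n -> infinity: L = 3/5.
Since L = 3/5 < 1, the root test implies convergence.

converges


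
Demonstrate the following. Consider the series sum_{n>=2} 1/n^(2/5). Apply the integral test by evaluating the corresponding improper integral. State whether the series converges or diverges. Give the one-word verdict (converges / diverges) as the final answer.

Let f(x) = x^(-2/5). Then f is positive, continuous, and decreasing on [2, infinity), so the integral test applies.
Compute the improper integral int_{2}^infinity f(x) dx:
  antiderivative F(x) = 5*x^(3/5)/3.
  As x -> infinity, F(x) -> infinity (since p = 2/5 < 1).
  So the integral diverges. By the integral test, the series diverges.

diverges


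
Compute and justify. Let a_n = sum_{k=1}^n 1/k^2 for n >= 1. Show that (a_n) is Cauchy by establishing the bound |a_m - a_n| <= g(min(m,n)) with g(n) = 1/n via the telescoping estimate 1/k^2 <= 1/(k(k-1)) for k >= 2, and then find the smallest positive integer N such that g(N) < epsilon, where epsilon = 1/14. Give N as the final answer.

For m > n >= 1: |a_m - a_n| = sum_{k=n+1}^m 1/k^2.
Use 1/k^2 <= 1/(k(k-1)) = 1/(k-1) - 1/k for k >= 2:
sum_{k=n+1}^m 1/k^2 <= sum_{k=n+1}^m (1/(k-1) - 1/k) = 1/n - 1/m <= 1/n.
By symmetry the same bound holds with n,m swapped, so |a_m - a_n| <= 1/min(m,n) = g(min(m,n)). Since g(n) -> 0, (a_n) is Cauchy.
Now solve g(N) < 1/14: 1/N < 1/14 <=> N > 1/(1/14) = 14.
The smallest integer strictly greater than 14 is N = 15.
Check: g(15) = 1/15 < 1/14; g(14) = 1/14 >= 1/14. So N = 15.

15


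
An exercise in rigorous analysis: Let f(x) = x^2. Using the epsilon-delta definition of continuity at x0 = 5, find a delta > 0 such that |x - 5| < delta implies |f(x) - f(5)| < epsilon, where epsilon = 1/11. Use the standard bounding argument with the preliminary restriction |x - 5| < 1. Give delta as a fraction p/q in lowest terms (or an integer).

Factor: |x^2 - (5)^2| = |x - 5| * |x + 5|.
Impose |x - 5| < 1 first. Then |x + 5| = |(x - 5) + 2*(5)| <= |x - 5| + 2*|5| < 1 + 10 = 11.
So |x^2 - (5)^2| < delta * 11.
We need delta * 11 <= 1/11, i.e. delta <= 1/11/11 = 1/121.
Since 1/121 < 1, this is tighter than 1; take delta = 1/121.
So delta = 1/121 works.

1/121


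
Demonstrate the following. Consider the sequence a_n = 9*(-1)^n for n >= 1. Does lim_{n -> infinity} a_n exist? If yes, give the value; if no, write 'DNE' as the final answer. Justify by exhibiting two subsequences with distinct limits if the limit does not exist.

Examine the behaviour of a_n along subsequences.
Even-n subsequence a_{2k} = 9 -> 9. Odd-n subsequence a_{2k+1} = -9 -> -9.
Since these two subsequential limits are 9 and -9, distinct, the full sequence cannot converge (a convergent sequence has all subsequences tending to the same limit). So lim a_n does not exist.

DNE


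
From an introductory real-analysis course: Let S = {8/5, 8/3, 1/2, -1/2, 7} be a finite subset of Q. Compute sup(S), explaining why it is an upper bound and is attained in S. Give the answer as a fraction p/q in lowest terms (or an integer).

S is finite, so sup(S) = max(S).
Sorted decreasing:
7, 8/3, 8/5, 1/2, -1/2
The extremum is 7.
For every x in S, x <= 7. And 7 is in S, so it is attained.
Therefore sup(S) = 7.

7


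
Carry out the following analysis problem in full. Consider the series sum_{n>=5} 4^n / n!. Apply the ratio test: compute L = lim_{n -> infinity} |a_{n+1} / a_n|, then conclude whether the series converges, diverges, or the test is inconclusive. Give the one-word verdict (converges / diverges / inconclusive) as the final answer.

Let a_n denote the general term. Form the ratio a_{n+1}/a_n and simplify:
a_{n+1}/a_n = 4/(n + 1)
Take the limit as n -> infinity: L = 0.
Since L = 0 < 1, the ratio test implies the series converges.

converges


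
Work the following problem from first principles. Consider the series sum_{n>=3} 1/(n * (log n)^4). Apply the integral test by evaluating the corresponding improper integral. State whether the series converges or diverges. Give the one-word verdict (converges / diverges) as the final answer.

Let f(x) = 1/(x*log(x)^4). Then f is positive, continuous, and decreasing on [3, infinity), so the integral test applies.
Compute the improper integral int_{3}^infinity f(x) dx:
  antiderivative F(x) = -1/(3*log(x)^3).
  F(x) -> 0 as x -> infinity.  int = 0 - F(3) = 1/(3*log(3)^3) < infinity. By the integral test, the series converges.

converges


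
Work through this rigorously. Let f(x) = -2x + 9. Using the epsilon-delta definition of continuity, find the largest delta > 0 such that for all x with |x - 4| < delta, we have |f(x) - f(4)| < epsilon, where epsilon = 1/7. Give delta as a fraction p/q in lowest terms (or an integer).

We compute f(4) = -2*(4) + 9 = 1.
|f(x) - f(4)| = |-2x + 9 - (1)| = |-2(x - 4)| = 2|x - 4|.
We need 2|x - 4| < 1/7, i.e. |x - 4| < 1/7 / 2 = 1/14.
So any delta <= 1/14 works. Conversely, if delta > 1/14, then x = 4 + 1/14 satisfies |x - 4| = 1/14 < delta but |f(x) - f(4)| = 2 * 1/14 = 1/7, which is not < 1/7; so no larger delta works.
Hence the largest such delta is 1/14.

1/14


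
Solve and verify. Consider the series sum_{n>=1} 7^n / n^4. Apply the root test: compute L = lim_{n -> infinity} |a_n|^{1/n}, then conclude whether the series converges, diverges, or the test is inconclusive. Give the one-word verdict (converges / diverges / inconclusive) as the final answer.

Let a_n denote the general term. Form |a_n|^(1/n) and simplify:
|a_n|^(1/n) = 7/n^(4/n)
Take the limit as n -> infinity: L = 7.
Since L = 7 > 1, the root test implies divergence.

diverges


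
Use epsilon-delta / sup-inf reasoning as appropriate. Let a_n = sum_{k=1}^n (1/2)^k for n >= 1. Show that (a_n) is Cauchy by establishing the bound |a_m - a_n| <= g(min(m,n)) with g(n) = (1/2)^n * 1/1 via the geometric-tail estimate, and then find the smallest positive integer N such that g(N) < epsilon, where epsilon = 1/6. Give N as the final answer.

For m > n >= 1: |a_m - a_n| = sum_{k=n+1}^m (1/2)^k < sum_{k=n+1}^infinity (1/2)^k = (1/2)^(n+1) / (1 - 1/2) = (1/2)^n * (1/2) * (2/1) = (1/2)^n * 1/1.
So g(n) = (1/2)^n / 1. Since g(n) -> 0, (a_n) is Cauchy.
Now solve g(N) < 1/6: (1/2)^N / 1 < 1/6 <=> 2^N > 1 / (1 * 1/6) = 6.
Check powers of 2: 2^2 = 4 <= 6, 2^3 = 8 > 6.
So the smallest such N is 3. Check: g(3) = 1/(1 * 8) = 1/8 < 1/6.

3


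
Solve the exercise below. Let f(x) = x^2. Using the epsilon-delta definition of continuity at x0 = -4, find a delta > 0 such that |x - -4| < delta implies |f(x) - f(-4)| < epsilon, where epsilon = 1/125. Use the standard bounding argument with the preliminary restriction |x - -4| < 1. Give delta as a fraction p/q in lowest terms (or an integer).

Factor: |x^2 - (-4)^2| = |x - -4| * |x + -4|.
Impose |x - -4| < 1 first. Then |x + -4| = |(x - -4) + 2*(-4)| <= |x - -4| + 2*|-4| < 1 + 8 = 9.
So |x^2 - (-4)^2| < delta * 9.
We need delta * 9 <= 1/125, i.e. delta <= 1/125/9 = 1/1125.
Since 1/1125 < 1, this is tighter than 1; take delta = 1/1125.
So delta = 1/1125 works.

1/1125


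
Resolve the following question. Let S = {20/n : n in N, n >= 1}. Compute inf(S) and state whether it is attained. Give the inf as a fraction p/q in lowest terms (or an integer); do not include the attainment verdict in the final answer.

Analysis:
- Values: 20, 10, 20/3, 5, ... strictly decreasing.
- The maximum is 20 (n=1); sup = 20 (attained).
- The set is bounded below by 0; 20/n -> 0 so 0 is the greatest lower bound.
- 0 is not in the set, so inf = 0 is not attained.
Conclusion: inf(S) = 0, not attained in S.

0


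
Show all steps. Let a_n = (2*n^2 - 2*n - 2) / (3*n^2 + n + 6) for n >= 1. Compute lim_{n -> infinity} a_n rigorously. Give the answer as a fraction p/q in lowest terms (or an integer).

Divide numerator and denominator by n^2, the highest power:
numerator / n^2 = 2 - 2/n - 2/n^2
denominator / n^2 = 3 + 1/n + 6/n^2
As n -> infinity, all terms of the form c/n^k (k >= 1) tend to 0.
So numerator / n^2 -> 2 and denominator / n^2 -> 3.
Therefore lim a_n = 2/3.

2/3


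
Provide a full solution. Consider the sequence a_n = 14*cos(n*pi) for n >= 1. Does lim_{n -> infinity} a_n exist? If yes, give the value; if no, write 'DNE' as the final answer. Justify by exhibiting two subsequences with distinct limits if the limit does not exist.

Examine the behaviour of a_n along subsequences.
cos(n*pi) = (-1)^n, so a_n = 14*(-1)^n. a_{2k} = 14 -> 14. a_{2k+1} = -14 -> -14.
Since these two subsequential limits are 14 and -14, distinct, the full sequence cannot converge (a convergent sequence has all subsequences tending to the same limit). So lim a_n does not exist.

DNE


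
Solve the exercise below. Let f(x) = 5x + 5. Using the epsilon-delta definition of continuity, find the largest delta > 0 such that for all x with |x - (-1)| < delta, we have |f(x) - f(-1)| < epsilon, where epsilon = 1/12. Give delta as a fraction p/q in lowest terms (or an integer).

We compute f(-1) = 5*(-1) + 5 = 0.
|f(x) - f(-1)| = |5x + 5 - (0)| = |5(x - (-1))| = 5|x - (-1)|.
We need 5|x - (-1)| < 1/12, i.e. |x - (-1)| < 1/12 / 5 = 1/60.
So any delta <= 1/60 works. Conversely, if delta > 1/60, then x = -1 + 1/60 satisfies |x - (-1)| = 1/60 < delta but |f(x) - f(-1)| = 5 * 1/60 = 1/12, which is not < 1/12; so no larger delta works.
Hence the largest such delta is 1/60.

1/60


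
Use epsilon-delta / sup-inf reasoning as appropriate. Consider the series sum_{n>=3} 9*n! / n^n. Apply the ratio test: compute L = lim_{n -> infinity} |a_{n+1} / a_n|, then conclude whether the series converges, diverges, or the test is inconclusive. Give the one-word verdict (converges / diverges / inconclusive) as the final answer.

Let a_n denote the general term. Form the ratio a_{n+1}/a_n and simplify:
a_{n+1}/a_n = (n/(n + 1))^n
Take the limit as n -> infinity: L = exp(-1).
Since L = exp(-1) < 1, the ratio test implies the series converges.

converges


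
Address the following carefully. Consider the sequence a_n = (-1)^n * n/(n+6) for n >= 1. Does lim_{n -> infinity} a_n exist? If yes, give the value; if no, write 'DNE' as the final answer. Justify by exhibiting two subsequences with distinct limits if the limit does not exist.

Examine the behaviour of a_n along subsequences.
a_{2k} = 2k/(2k+6) -> 1. a_{2k+1} = -(2k+1)/(2k+7) -> -1.
Since these two subsequential limits are 1 and -1, distinct, the full sequence cannot converge (a convergent sequence has all subsequences tending to the same limit). So lim a_n does not exist.

DNE


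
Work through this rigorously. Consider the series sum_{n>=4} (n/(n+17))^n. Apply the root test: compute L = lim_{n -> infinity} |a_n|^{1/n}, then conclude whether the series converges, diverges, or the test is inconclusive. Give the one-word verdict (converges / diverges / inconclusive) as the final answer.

Let a_n denote the general term. Form |a_n|^(1/n) and simplify:
|a_n|^(1/n) = n/(n + 17)
Take the limit as n -> infinity: L = 1.
Since L = 1, the root test is inconclusive. (In fact a_n = (n/(n+17))^n -> e^(-17) != 0, so the nth-term test shows divergence; but the root test itself gives no conclusion.)

inconclusive


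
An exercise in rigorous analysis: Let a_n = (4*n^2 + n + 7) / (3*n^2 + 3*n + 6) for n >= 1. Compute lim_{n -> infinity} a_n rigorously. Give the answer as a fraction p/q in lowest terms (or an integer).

Divide numerator and denominator by n^2, the highest power:
numerator / n^2 = 4 + 1/n + 7/n^2
denominator / n^2 = 3 + 3/n + 6/n^2
As n -> infinity, all terms of the form c/n^k (k >= 1) tend to 0.
So numerator / n^2 -> 4 and denominator / n^2 -> 3.
Therefore lim a_n = 4/3.

4/3


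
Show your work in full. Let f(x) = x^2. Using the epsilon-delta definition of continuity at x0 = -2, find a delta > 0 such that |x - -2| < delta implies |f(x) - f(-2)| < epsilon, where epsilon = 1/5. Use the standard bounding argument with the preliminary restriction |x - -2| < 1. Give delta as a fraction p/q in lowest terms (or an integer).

Factor: |x^2 - (-2)^2| = |x - -2| * |x + -2|.
Impose |x - -2| < 1 first. Then |x + -2| = |(x - -2) + 2*(-2)| <= |x - -2| + 2*|-2| < 1 + 4 = 5.
So |x^2 - (-2)^2| < delta * 5.
We need delta * 5 <= 1/5, i.e. delta <= 1/5/5 = 1/25.
Since 1/25 < 1, this is tighter than 1; take delta = 1/25.
So delta = 1/25 works.

1/25


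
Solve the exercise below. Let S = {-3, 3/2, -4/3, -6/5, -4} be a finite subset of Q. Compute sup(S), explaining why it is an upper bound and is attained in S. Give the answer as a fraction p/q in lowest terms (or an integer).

S is finite, so sup(S) = max(S).
Sorted decreasing:
3/2, -6/5, -4/3, -3, -4
The extremum is 3/2.
For every x in S, x <= 3/2. And 3/2 is in S, so it is attained.
Therefore sup(S) = 3/2.

3/2


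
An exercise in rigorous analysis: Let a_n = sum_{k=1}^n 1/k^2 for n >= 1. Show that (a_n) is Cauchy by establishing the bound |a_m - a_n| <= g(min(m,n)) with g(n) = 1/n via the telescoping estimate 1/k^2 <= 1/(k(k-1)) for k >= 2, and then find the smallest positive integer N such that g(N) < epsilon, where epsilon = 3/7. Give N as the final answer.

For m > n >= 1: |a_m - a_n| = sum_{k=n+1}^m 1/k^2.
Use 1/k^2 <= 1/(k(k-1)) = 1/(k-1) - 1/k for k >= 2:
sum_{k=n+1}^m 1/k^2 <= sum_{k=n+1}^m (1/(k-1) - 1/k) = 1/n - 1/m <= 1/n.
By symmetry the same bound holds with n,m swapped, so |a_m - a_n| <= 1/min(m,n) = g(min(m,n)). Since g(n) -> 0, (a_n) is Cauchy.
Now solve g(N) < 3/7: 1/N < 3/7 <=> N > 1/(3/7) = 7/3.
The smallest integer strictly greater than 7/3 is N = 3.
Check: g(3) = 1/3 < 3/7; g(2) = 1/2 >= 3/7. So N = 3.

3


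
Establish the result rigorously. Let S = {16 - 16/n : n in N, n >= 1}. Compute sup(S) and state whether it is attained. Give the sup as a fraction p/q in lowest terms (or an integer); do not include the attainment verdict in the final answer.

Analysis:
- Values: 0, 8, 32/3, 12, ... strictly increasing.
- Minimum is 0 (n=1); inf = 0 (attained).
- 16 - 16/n -> 16 from below; sup = 16, not attained.
Conclusion: sup(S) = 16, not attained in S.

16


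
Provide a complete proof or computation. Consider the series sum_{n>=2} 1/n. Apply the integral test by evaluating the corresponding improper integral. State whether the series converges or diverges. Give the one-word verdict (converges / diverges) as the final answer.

Let f(x) = 1/x. Then f is positive, continuous, and decreasing on [2, infinity), so the integral test applies.
Compute the improper integral int_{2}^infinity f(x) dx:
  antiderivative F(x) = log(x).
  As x -> infinity, log(x) -> infinity.
  So int = infinity - log(2) = infinity. By the integral test, the series diverges.

diverges


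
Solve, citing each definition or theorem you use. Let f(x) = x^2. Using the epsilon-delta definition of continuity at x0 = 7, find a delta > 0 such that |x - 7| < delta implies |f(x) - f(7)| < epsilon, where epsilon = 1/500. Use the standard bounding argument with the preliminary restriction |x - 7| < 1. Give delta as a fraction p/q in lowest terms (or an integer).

Factor: |x^2 - (7)^2| = |x - 7| * |x + 7|.
Impose |x - 7| < 1 first. Then |x + 7| = |(x - 7) + 2*(7)| <= |x - 7| + 2*|7| < 1 + 14 = 15.
So |x^2 - (7)^2| < delta * 15.
We need delta * 15 <= 1/500, i.e. delta <= 1/500/15 = 1/7500.
Since 1/7500 < 1, this is tighter than 1; take delta = 1/7500.
So delta = 1/7500 works.

1/7500


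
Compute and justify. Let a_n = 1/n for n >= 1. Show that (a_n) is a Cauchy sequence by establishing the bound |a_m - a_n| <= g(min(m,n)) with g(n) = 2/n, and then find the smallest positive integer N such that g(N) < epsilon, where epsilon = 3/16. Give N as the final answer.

For any m, n >= 1, by the triangle inequality:
|a_m - a_n| = |1/m - 1/n| <= 1/m + 1/n <= 2/min(m,n).
So g(n) = 2/n bounds the Cauchy difference. Since g(n) -> 0, (a_n) is Cauchy.
Now solve g(N) < 3/16: 2/N < 3/16 <=> N > 2 / (3/16) = 32/3.
The smallest integer strictly greater than 32/3 is N = 11.
Check: g(11) = 2/11 = 2/11 < 3/16; g(10) = 1/5 >= 3/16. So N = 11.

11


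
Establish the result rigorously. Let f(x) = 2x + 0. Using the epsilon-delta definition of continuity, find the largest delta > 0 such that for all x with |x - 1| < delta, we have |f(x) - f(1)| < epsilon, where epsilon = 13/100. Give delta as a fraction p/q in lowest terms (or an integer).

We compute f(1) = 2*(1) + 0 = 2.
|f(x) - f(1)| = |2x + 0 - (2)| = |2(x - 1)| = 2|x - 1|.
We need 2|x - 1| < 13/100, i.e. |x - 1| < 13/100 / 2 = 13/200.
So any delta <= 13/200 works. Conversely, if delta > 13/200, then x = 1 + 13/200 satisfies |x - 1| = 13/200 < delta but |f(x) - f(1)| = 2 * 13/200 = 13/100, which is not < 13/100; so no larger delta works.
Hence the largest such delta is 13/200.

13/200


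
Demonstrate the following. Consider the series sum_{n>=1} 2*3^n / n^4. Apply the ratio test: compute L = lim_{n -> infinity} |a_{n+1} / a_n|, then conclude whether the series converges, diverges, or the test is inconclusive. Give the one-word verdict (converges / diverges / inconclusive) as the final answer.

Let a_n denote the general term. Form the ratio a_{n+1}/a_n and simplify:
a_{n+1}/a_n = 3*n^4/(n + 1)^4
Take the limit as n -> infinity: L = 3.
Since L = 3 > 1 (or L = infinity), the ratio test implies the series diverges.

diverges


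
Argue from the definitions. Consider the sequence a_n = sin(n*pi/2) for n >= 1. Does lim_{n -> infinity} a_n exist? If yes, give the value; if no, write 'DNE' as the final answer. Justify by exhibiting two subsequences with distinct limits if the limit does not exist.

Examine the behaviour of a_n along subsequences.
a_{4k+1} = sin(pi/2 + 2k*pi) = 1 -> 1. a_{4k+3} = sin(3pi/2 + 2k*pi) = -1 -> -1.
Since these two subsequential limits are 1 and -1, distinct, the full sequence cannot converge (a convergent sequence has all subsequences tending to the same limit). So lim a_n does not exist.

DNE


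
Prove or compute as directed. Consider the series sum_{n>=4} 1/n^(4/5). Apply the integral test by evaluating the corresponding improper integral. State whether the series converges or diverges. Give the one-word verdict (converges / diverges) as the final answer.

Let f(x) = x^(-4/5). Then f is positive, continuous, and decreasing on [4, infinity), so the integral test applies.
Compute the improper integral int_{4}^infinity f(x) dx:
  antiderivative F(x) = 5*x^(1/5).
  As x -> infinity, F(x) -> infinity (since p = 4/5 < 1).
  So the integral diverges. By the integral test, the series diverges.

diverges


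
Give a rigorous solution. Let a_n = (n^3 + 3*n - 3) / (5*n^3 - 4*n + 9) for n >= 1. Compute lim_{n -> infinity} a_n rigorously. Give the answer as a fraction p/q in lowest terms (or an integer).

Divide numerator and denominator by n^3, the highest power:
numerator / n^3 = 1 + 3/n^2 - 3/n^3
denominator / n^3 = 5 - 4/n^2 + 9/n^3
As n -> infinity, all terms of the form c/n^k (k >= 1) tend to 0.
So numerator / n^3 -> 1 and denominator / n^3 -> 5.
Therefore lim a_n = 1/5.

1/5


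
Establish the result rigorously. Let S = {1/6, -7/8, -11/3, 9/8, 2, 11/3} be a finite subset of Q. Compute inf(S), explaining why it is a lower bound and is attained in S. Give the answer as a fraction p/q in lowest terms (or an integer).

S is finite, so inf(S) = min(S).
Sorted increasing:
-11/3, -7/8, 1/6, 9/8, 2, 11/3
The extremum is -11/3.
For every x in S, x >= -11/3. And -11/3 is in S, so it is attained.
Therefore inf(S) = -11/3.

-11/3


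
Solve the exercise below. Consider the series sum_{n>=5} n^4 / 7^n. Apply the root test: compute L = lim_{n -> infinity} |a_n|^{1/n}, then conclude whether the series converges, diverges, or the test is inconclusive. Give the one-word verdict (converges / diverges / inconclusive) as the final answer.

Let a_n denote the general term. Form |a_n|^(1/n) and simplify:
|a_n|^(1/n) = n^(4/n)/7
Take the limit as n -> infinity: L = 1/7.
Since L = 1/7 < 1, the root test implies convergence.

converges


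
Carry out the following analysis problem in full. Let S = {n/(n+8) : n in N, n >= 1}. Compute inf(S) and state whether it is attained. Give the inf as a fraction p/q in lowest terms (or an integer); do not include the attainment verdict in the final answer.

Analysis:
- Values: 1/9, 1/5, 3/11, 1/3, ... strictly increasing.
- Minimum is 1/9 (n=1); inf = 1/9 (attained).
- n/(n+8) = 1 - 8/(n+8) -> 1 from below as n -> infinity, and never equals 1.
- So sup = 1 (not attained).
Conclusion: inf(S) = 1/9, attained in S.

1/9


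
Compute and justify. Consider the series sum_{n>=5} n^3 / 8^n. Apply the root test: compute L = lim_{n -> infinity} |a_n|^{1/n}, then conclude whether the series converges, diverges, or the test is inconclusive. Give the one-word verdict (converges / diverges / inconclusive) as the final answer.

Let a_n denote the general term. Form |a_n|^(1/n) and simplify:
|a_n|^(1/n) = n^(3/n)/8
Take the limit as n -> infinity: L = 1/8.
Since L = 1/8 < 1, the root test implies convergence.

converges


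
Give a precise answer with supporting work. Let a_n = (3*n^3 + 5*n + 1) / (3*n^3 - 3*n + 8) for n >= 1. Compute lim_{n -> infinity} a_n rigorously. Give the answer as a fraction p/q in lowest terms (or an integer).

Divide numerator and denominator by n^3, the highest power:
numerator / n^3 = 3 + 5/n^2 + n^(-3)
denominator / n^3 = 3 - 3/n^2 + 8/n^3
As n -> infinity, all terms of the form c/n^k (k >= 1) tend to 0.
So numerator / n^3 -> 3 and denominator / n^3 -> 3.
Therefore lim a_n = 1.

1
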